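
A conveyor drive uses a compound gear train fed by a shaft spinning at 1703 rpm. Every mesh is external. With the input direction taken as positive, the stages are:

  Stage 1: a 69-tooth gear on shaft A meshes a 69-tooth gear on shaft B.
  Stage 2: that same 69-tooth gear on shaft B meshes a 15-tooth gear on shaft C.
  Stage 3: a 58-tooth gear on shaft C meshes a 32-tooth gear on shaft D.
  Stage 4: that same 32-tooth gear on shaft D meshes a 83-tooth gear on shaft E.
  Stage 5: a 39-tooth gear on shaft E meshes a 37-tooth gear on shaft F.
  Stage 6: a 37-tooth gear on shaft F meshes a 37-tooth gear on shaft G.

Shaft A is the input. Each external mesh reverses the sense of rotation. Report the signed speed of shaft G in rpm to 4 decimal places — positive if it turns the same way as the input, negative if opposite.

Stage 1 [69T→69T]: ω = 1703.0000×69/69 = 1703.0000 rpm, dir flips to −; running = −1703.0000
Stage 2 [69T→15T]: ω = 1703.0000×69/15 = 7833.8000 rpm, dir flips to +; running = +7833.8000
Stage 3 [58T→32T]: ω = 7833.8000×58/32 = 14198.7625 rpm, dir flips to −; running = −14198.7625
Stage 4 [32T→83T]: ω = 14198.7625×32/83 = 5474.2217 rpm, dir flips to +; running = +5474.2217
Stage 5 [39T→37T]: ω = 5474.2217×39/37 = 5770.1256 rpm, dir flips to −; running = −5770.1256
Stage 6 [37T→37T]: ω = 5770.1256×37/37 = 5770.1256 rpm, dir flips to +; running = +5770.1256

+5770.1256 rpm (same as input, |ω| = 5770.1256 rpm)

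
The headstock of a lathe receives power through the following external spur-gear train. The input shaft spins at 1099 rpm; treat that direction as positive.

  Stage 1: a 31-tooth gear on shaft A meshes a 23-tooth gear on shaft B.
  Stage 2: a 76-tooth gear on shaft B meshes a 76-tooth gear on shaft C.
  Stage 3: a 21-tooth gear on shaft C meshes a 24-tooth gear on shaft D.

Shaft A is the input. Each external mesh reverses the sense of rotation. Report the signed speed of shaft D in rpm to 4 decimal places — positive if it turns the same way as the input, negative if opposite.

Stage 1 [31T→23T]: ω = 1099.0000×31/23 = 1481.2609 rpm, dir flips to −; running = −1481.2609
Stage 2 [76T→76T]: ω = 1481.2609×76/76 = 1481.2609 rpm, dir flips to +; running = +1481.2609
Stage 3 [21T→24T]: ω = 1481.2609×21/24 = 1296.1033 rpm, dir flips to −; running = −1296.1033

-1296.1033 rpm (opposite to input, |ω| = 1296.1033 rpm)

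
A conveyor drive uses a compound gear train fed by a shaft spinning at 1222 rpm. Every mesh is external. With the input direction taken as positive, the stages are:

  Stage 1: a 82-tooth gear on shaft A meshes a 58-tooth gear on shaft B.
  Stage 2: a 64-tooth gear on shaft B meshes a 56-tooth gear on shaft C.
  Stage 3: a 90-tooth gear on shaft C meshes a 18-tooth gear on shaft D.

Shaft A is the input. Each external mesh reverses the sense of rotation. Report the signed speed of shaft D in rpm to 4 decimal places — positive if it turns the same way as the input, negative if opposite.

Stage 1 [82T→58T]: ω = 1222.0000×82/58 = 1727.6552 rpm, dir flips to −; running = −1727.6552
Stage 2 [64T→56T]: ω = 1727.6552×64/56 = 1974.4631 rpm, dir flips to +; running = +1974.4631
Stage 3 [90T→18T]: ω = 1974.4631×90/18 = 9872.3153 rpm, dir flips to −; running = −9872.3153

-9872.3153 rpm (opposite to input, |ω| = 9872.3153 rpm)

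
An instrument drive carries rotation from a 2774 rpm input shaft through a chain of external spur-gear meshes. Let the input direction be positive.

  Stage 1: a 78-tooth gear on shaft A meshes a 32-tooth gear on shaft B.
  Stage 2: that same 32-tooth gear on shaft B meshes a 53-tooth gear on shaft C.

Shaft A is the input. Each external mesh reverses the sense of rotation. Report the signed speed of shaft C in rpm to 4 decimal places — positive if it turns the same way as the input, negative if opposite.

+4082.4906 rpm (same as input, |ω| = 4082.4906 rpm)

Stage 1 [78T→32T]: ω = 2774.0000×78/32 = 6761.6250 rpm, dir flips to −; running = −6761.6250
Stage 2 [32T→53T]: ω = 6761.6250×32/53 = 4082.4906 rpm, dir flips to +; running = +4082.4906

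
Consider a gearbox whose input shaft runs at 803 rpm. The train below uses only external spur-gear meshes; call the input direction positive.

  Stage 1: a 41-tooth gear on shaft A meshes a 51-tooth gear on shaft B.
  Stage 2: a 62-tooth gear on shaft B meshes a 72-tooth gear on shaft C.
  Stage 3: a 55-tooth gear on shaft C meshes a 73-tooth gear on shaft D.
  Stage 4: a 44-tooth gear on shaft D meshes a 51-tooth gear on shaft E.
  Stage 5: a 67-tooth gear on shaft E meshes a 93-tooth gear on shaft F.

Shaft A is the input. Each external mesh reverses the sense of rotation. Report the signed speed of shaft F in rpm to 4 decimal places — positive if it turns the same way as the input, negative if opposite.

-260.3170 rpm (opposite to input, |ω| = 260.3170 rpm)

Stage 1 [41T→51T]: ω = 803.0000×41/51 = 645.5490 rpm, dir flips to −; running = −645.5490
Stage 2 [62T→72T]: ω = 645.5490×62/72 = 555.8894 rpm, dir flips to +; running = +555.8894
Stage 3 [55T→73T]: ω = 555.8894×55/73 = 418.8208 rpm, dir flips to −; running = −418.8208
Stage 4 [44T→51T]: ω = 418.8208×44/51 = 361.3356 rpm, dir flips to +; running = +361.3356
Stage 5 [67T→93T]: ω = 361.3356×67/93 = 260.3170 rpm, dir flips to −; running = −260.3170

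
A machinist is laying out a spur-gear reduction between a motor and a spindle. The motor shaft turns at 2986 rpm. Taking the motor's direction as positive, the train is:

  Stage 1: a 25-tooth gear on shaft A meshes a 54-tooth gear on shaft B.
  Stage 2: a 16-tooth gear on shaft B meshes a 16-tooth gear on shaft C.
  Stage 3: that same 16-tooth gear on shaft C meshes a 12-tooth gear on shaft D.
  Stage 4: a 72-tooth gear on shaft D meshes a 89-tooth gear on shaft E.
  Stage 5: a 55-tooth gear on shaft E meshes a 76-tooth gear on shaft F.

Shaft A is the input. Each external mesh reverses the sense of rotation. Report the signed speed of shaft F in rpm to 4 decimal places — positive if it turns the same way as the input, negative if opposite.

Stage 1 [25T→54T]: ω = 2986.0000×25/54 = 1382.4074 rpm, dir flips to −; running = −1382.4074
Stage 2 [16T→16T]: ω = 1382.4074×16/16 = 1382.4074 rpm, dir flips to +; running = +1382.4074
Stage 3 [16T→12T]: ω = 1382.4074×16/12 = 1843.2099 rpm, dir flips to −; running = −1843.2099
Stage 4 [72T→89T]: ω = 1843.2099×72/89 = 1491.1361 rpm, dir flips to +; running = +1491.1361
Stage 5 [55T→76T]: ω = 1491.1361×55/76 = 1079.1116 rpm, dir flips to −; running = −1079.1116

-1079.1116 rpm (opposite to input, |ω| = 1079.1116 rpm)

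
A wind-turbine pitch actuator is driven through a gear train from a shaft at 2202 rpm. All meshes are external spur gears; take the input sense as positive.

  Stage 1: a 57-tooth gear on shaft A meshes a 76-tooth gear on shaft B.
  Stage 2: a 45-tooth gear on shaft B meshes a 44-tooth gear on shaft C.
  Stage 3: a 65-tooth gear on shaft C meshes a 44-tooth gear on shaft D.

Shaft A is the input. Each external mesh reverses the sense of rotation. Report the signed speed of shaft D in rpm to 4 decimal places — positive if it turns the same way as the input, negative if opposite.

-2495.1640 rpm (opposite to input, |ω| = 2495.1640 rpm)

Stage 1 [57T→76T]: ω = 2202.0000×57/76 = 1651.5000 rpm, dir flips to −; running = −1651.5000
Stage 2 [45T→44T]: ω = 1651.5000×45/44 = 1689.0341 rpm, dir flips to +; running = +1689.0341
Stage 3 [65T→44T]: ω = 1689.0341×65/44 = 2495.1640 rpm, dir flips to −; running = −2495.1640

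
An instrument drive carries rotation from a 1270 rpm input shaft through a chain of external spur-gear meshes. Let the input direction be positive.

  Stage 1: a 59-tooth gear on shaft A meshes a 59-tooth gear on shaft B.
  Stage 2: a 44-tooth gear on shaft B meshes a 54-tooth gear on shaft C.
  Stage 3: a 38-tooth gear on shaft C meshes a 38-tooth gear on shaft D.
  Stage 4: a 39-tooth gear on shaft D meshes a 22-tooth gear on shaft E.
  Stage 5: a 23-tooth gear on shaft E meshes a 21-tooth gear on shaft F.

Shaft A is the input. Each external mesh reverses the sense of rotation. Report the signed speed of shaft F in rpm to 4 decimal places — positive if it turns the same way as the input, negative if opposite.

Stage 1 [59T→59T]: ω = 1270.0000×59/59 = 1270.0000 rpm, dir flips to −; running = −1270.0000
Stage 2 [44T→54T]: ω = 1270.0000×44/54 = 1034.8148 rpm, dir flips to +; running = +1034.8148
Stage 3 [38T→38T]: ω = 1034.8148×38/38 = 1034.8148 rpm, dir flips to −; running = −1034.8148
Stage 4 [39T→22T]: ω = 1034.8148×39/22 = 1834.4444 rpm, dir flips to +; running = +1834.4444
Stage 5 [23T→21T]: ω = 1834.4444×23/21 = 2009.1534 rpm, dir flips to −; running = −2009.1534

-2009.1534 rpm (opposite to input, |ω| = 2009.1534 rpm)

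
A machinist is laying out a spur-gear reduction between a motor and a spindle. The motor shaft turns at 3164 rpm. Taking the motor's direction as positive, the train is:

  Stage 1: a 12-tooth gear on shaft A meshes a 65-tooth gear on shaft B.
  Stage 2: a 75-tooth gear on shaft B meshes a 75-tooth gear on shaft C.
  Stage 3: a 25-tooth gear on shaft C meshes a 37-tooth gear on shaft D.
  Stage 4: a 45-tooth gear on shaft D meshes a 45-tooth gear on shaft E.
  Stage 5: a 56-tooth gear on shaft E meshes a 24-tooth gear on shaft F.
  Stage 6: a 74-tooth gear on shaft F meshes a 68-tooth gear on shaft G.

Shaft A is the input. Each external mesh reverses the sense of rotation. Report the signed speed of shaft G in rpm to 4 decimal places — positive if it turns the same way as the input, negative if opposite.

Stage 1 [12T→65T]: ω = 3164.0000×12/65 = 584.1231 rpm, dir flips to −; running = −584.1231
Stage 2 [75T→75T]: ω = 584.1231×75/75 = 584.1231 rpm, dir flips to +; running = +584.1231
Stage 3 [25T→37T]: ω = 584.1231×25/37 = 394.6778 rpm, dir flips to −; running = −394.6778
Stage 4 [45T→45T]: ω = 394.6778×45/45 = 394.6778 rpm, dir flips to +; running = +394.6778
Stage 5 [56T→24T]: ω = 394.6778×56/24 = 920.9148 rpm, dir flips to −; running = −920.9148
Stage 6 [74T→68T]: ω = 920.9148×74/68 = 1002.1719 rpm, dir flips to +; running = +1002.1719

+1002.1719 rpm (same as input, |ω| = 1002.1719 rpm)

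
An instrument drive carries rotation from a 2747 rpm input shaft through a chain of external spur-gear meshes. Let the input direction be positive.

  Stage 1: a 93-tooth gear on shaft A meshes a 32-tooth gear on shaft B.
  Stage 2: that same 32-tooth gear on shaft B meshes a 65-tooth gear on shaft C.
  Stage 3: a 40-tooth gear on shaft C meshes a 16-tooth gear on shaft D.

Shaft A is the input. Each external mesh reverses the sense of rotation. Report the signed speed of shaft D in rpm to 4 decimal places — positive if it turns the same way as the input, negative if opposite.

Stage 1 [93T→32T]: ω = 2747.0000×93/32 = 7983.4688 rpm, dir flips to −; running = −7983.4688
Stage 2 [32T→65T]: ω = 7983.4688×32/65 = 3930.3231 rpm, dir flips to +; running = +3930.3231
Stage 3 [40T→16T]: ω = 3930.3231×40/16 = 9825.8077 rpm, dir flips to −; running = −9825.8077

-9825.8077 rpm (opposite to input, |ω| = 9825.8077 rpm)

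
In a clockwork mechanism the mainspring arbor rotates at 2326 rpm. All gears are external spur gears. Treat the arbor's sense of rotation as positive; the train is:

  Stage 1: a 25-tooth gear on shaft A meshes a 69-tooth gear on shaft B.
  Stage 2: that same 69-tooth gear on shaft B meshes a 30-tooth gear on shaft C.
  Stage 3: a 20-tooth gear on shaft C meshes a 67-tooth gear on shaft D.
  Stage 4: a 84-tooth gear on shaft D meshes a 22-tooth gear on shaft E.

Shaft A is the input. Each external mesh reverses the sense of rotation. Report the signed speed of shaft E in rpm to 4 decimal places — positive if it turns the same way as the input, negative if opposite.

Stage 1 [25T→69T]: ω = 2326.0000×25/69 = 842.7536 rpm, dir flips to −; running = −842.7536
Stage 2 [69T→30T]: ω = 842.7536×69/30 = 1938.3333 rpm, dir flips to +; running = +1938.3333
Stage 3 [20T→67T]: ω = 1938.3333×20/67 = 578.6070 rpm, dir flips to −; running = −578.6070
Stage 4 [84T→22T]: ω = 578.6070×84/22 = 2209.2266 rpm, dir flips to +; running = +2209.2266

+2209.2266 rpm (same as input, |ω| = 2209.2266 rpm)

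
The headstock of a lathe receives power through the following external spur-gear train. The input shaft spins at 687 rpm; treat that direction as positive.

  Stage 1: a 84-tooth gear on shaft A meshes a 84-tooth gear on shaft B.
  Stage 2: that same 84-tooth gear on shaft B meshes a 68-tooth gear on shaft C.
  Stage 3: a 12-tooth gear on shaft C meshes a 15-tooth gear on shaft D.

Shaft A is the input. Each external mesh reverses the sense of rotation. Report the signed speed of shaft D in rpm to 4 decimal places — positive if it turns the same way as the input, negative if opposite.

Stage 1 [84T→84T]: ω = 687.0000×84/84 = 687.0000 rpm, dir flips to −; running = −687.0000
Stage 2 [84T→68T]: ω = 687.0000×84/68 = 848.6471 rpm, dir flips to +; running = +848.6471
Stage 3 [12T→15T]: ω = 848.6471×12/15 = 678.9176 rpm, dir flips to −; running = −678.9176

-678.9176 rpm (opposite to input, |ω| = 678.9176 rpm)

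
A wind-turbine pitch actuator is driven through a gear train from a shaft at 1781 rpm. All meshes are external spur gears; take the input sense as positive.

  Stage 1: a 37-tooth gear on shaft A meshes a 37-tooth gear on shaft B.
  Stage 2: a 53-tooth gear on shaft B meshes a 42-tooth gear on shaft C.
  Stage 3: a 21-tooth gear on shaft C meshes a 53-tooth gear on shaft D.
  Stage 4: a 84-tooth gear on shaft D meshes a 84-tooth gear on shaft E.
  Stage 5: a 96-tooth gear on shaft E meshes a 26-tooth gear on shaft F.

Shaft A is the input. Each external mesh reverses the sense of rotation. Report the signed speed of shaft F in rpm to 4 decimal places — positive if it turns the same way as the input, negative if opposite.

Stage 1 [37T→37T]: ω = 1781.0000×37/37 = 1781.0000 rpm, dir flips to −; running = −1781.0000
Stage 2 [53T→42T]: ω = 1781.0000×53/42 = 2247.4524 rpm, dir flips to +; running = +2247.4524
Stage 3 [21T→53T]: ω = 2247.4524×21/53 = 890.5000 rpm, dir flips to −; running = −890.5000
Stage 4 [84T→84T]: ω = 890.5000×84/84 = 890.5000 rpm, dir flips to +; running = +890.5000
Stage 5 [96T→26T]: ω = 890.5000×96/26 = 3288.0000 rpm, dir flips to −; running = −3288.0000

-3288.0000 rpm (opposite to input, |ω| = 3288.0000 rpm)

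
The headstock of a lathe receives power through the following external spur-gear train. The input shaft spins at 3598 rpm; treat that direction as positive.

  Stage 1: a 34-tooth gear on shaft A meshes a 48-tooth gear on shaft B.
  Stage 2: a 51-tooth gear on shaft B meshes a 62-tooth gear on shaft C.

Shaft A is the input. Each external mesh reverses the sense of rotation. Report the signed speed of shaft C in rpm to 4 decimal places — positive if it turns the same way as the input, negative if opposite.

+2096.4153 rpm (same as input, |ω| = 2096.4153 rpm)

Stage 1 [34T→48T]: ω = 3598.0000×34/48 = 2548.5833 rpm, dir flips to −; running = −2548.5833
Stage 2 [51T→62T]: ω = 2548.5833×51/62 = 2096.4153 rpm, dir flips to +; running = +2096.4153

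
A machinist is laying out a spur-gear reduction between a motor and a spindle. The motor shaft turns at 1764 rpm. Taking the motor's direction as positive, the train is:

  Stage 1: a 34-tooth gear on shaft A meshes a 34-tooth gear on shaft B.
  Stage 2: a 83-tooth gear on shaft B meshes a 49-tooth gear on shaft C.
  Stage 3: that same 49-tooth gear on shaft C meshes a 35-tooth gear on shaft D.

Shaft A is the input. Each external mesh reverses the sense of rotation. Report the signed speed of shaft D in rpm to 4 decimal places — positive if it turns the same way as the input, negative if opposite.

-4183.2000 rpm (opposite to input, |ω| = 4183.2000 rpm)

Stage 1 [34T→34T]: ω = 1764.0000×34/34 = 1764.0000 rpm, dir flips to −; running = −1764.0000
Stage 2 [83T→49T]: ω = 1764.0000×83/49 = 2988.0000 rpm, dir flips to +; running = +2988.0000
Stage 3 [49T→35T]: ω = 2988.0000×49/35 = 4183.2000 rpm, dir flips to −; running = −4183.2000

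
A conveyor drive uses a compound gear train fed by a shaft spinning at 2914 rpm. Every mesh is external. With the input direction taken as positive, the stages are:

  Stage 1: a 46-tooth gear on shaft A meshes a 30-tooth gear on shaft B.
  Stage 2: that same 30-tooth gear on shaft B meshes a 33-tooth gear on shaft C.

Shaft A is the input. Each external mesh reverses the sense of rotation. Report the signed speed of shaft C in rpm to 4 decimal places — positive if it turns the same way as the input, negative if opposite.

Stage 1 [46T→30T]: ω = 2914.0000×46/30 = 4468.1333 rpm, dir flips to −; running = −4468.1333
Stage 2 [30T→33T]: ω = 4468.1333×30/33 = 4061.9394 rpm, dir flips to +; running = +4061.9394

+4061.9394 rpm (same as input, |ω| = 4061.9394 rpm)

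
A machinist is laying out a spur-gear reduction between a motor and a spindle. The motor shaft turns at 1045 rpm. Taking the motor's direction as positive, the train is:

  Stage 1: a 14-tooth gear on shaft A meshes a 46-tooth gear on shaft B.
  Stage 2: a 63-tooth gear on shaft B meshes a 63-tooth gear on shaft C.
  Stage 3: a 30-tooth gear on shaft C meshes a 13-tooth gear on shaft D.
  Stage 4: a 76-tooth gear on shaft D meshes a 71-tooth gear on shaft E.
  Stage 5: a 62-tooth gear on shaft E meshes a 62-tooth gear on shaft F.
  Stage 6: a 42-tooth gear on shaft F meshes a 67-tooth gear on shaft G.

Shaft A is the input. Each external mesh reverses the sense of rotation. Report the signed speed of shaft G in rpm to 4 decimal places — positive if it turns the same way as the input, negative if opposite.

Stage 1 [14T→46T]: ω = 1045.0000×14/46 = 318.0435 rpm, dir flips to −; running = −318.0435
Stage 2 [63T→63T]: ω = 318.0435×63/63 = 318.0435 rpm, dir flips to +; running = +318.0435
Stage 3 [30T→13T]: ω = 318.0435×30/13 = 733.9465 rpm, dir flips to −; running = −733.9465
Stage 4 [76T→71T]: ω = 733.9465×76/71 = 785.6329 rpm, dir flips to +; running = +785.6329
Stage 5 [62T→62T]: ω = 785.6329×62/62 = 785.6329 rpm, dir flips to −; running = −785.6329
Stage 6 [42T→67T]: ω = 785.6329×42/67 = 492.4863 rpm, dir flips to +; running = +492.4863

+492.4863 rpm (same as input, |ω| = 492.4863 rpm)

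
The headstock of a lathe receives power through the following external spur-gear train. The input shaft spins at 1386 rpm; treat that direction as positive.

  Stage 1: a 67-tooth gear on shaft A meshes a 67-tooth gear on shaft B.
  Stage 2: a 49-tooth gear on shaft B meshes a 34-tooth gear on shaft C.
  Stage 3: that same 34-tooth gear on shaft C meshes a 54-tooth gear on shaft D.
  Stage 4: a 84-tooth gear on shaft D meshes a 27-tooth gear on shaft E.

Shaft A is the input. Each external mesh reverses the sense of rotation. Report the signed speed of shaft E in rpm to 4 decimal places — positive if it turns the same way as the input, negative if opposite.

+3912.7407 rpm (same as input, |ω| = 3912.7407 rpm)

Stage 1 [67T→67T]: ω = 1386.0000×67/67 = 1386.0000 rpm, dir flips to −; running = −1386.0000
Stage 2 [49T→34T]: ω = 1386.0000×49/34 = 1997.4706 rpm, dir flips to +; running = +1997.4706
Stage 3 [34T→54T]: ω = 1997.4706×34/54 = 1257.6667 rpm, dir flips to −; running = −1257.6667
Stage 4 [84T→27T]: ω = 1257.6667×84/27 = 3912.7407 rpm, dir flips to +; running = +3912.7407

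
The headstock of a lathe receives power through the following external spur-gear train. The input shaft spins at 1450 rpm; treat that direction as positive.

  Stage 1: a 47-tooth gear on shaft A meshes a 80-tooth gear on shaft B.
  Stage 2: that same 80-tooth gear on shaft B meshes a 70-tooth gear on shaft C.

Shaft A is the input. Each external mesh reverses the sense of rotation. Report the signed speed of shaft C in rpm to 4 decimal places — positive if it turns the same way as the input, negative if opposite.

Stage 1 [47T→80T]: ω = 1450.0000×47/80 = 851.8750 rpm, dir flips to −; running = −851.8750
Stage 2 [80T→70T]: ω = 851.8750×80/70 = 973.5714 rpm, dir flips to +; running = +973.5714

+973.5714 rpm (same as input, |ω| = 973.5714 rpm)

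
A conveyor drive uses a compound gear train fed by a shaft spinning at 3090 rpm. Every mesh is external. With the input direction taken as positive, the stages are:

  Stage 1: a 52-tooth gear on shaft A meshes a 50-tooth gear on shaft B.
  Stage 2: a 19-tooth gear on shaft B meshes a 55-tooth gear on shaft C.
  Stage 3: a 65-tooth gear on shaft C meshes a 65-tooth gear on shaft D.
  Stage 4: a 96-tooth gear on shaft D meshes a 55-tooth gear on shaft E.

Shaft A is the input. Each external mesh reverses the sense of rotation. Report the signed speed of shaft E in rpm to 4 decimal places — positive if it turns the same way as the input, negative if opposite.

Stage 1 [52T→50T]: ω = 3090.0000×52/50 = 3213.6000 rpm, dir flips to −; running = −3213.6000
Stage 2 [19T→55T]: ω = 3213.6000×19/55 = 1110.1527 rpm, dir flips to +; running = +1110.1527
Stage 3 [65T→65T]: ω = 1110.1527×65/65 = 1110.1527 rpm, dir flips to −; running = −1110.1527
Stage 4 [96T→55T]: ω = 1110.1527×96/55 = 1937.7211 rpm, dir flips to +; running = +1937.7211

+1937.7211 rpm (same as input, |ω| = 1937.7211 rpm)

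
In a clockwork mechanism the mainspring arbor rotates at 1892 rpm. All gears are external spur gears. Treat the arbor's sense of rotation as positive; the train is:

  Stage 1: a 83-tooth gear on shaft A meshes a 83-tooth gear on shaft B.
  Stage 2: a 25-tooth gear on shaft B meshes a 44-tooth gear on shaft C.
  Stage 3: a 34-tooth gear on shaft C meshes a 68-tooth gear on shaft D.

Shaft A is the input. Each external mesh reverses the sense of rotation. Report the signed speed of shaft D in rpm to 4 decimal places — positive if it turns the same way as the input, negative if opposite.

Stage 1 [83T→83T]: ω = 1892.0000×83/83 = 1892.0000 rpm, dir flips to −; running = −1892.0000
Stage 2 [25T→44T]: ω = 1892.0000×25/44 = 1075.0000 rpm, dir flips to +; running = +1075.0000
Stage 3 [34T→68T]: ω = 1075.0000×34/68 = 537.5000 rpm, dir flips to −; running = −537.5000

-537.5000 rpm (opposite to input, |ω| = 537.5000 rpm)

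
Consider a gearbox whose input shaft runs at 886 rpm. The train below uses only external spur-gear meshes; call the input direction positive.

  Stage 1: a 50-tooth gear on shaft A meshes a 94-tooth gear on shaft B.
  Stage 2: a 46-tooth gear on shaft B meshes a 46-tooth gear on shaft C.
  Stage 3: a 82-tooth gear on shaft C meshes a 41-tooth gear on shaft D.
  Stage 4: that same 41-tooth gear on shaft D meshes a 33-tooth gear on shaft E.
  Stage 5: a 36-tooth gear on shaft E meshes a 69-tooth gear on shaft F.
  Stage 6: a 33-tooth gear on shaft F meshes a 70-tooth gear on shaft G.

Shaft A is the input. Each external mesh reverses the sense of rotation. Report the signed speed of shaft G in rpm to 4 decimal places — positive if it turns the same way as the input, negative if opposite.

+288.0349 rpm (same as input, |ω| = 288.0349 rpm)

Stage 1 [50T→94T]: ω = 886.0000×50/94 = 471.2766 rpm, dir flips to −; running = −471.2766
Stage 2 [46T→46T]: ω = 471.2766×46/46 = 471.2766 rpm, dir flips to +; running = +471.2766
Stage 3 [82T→41T]: ω = 471.2766×82/41 = 942.5532 rpm, dir flips to −; running = −942.5532
Stage 4 [41T→33T]: ω = 942.5532×41/33 = 1171.0509 rpm, dir flips to +; running = +1171.0509
Stage 5 [36T→69T]: ω = 1171.0509×36/69 = 610.9831 rpm, dir flips to −; running = −610.9831
Stage 6 [33T→70T]: ω = 610.9831×33/70 = 288.0349 rpm, dir flips to +; running = +288.0349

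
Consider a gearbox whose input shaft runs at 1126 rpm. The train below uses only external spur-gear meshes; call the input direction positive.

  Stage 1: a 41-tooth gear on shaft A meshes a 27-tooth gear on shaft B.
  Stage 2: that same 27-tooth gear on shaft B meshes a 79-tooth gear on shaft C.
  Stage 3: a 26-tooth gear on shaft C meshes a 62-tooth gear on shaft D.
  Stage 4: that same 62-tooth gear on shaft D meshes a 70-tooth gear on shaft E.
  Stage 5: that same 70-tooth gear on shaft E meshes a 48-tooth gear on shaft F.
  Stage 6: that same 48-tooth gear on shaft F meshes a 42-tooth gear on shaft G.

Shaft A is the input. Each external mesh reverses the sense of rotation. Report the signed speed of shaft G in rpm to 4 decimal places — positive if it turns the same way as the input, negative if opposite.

Stage 1 [41T→27T]: ω = 1126.0000×41/27 = 1709.8519 rpm, dir flips to −; running = −1709.8519
Stage 2 [27T→79T]: ω = 1709.8519×27/79 = 584.3797 rpm, dir flips to +; running = +584.3797
Stage 3 [26T→62T]: ω = 584.3797×26/62 = 245.0625 rpm, dir flips to −; running = −245.0625
Stage 4 [62T→70T]: ω = 245.0625×62/70 = 217.0553 rpm, dir flips to +; running = +217.0553
Stage 5 [70T→48T]: ω = 217.0553×70/48 = 316.5390 rpm, dir flips to −; running = −316.5390
Stage 6 [48T→42T]: ω = 316.5390×48/42 = 361.7589 rpm, dir flips to +; running = +361.7589

+361.7589 rpm (same as input, |ω| = 361.7589 rpm)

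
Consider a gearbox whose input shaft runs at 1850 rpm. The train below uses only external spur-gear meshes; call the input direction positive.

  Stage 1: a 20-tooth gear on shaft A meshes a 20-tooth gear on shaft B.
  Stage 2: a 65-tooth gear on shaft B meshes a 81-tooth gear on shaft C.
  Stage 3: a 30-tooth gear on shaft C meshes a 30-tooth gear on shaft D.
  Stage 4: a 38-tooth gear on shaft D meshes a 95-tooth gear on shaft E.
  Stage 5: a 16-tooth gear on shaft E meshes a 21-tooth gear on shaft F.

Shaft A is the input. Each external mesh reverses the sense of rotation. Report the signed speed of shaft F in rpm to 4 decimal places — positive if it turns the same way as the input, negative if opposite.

-452.4397 rpm (opposite to input, |ω| = 452.4397 rpm)

Stage 1 [20T→20T]: ω = 1850.0000×20/20 = 1850.0000 rpm, dir flips to −; running = −1850.0000
Stage 2 [65T→81T]: ω = 1850.0000×65/81 = 1484.5679 rpm, dir flips to +; running = +1484.5679
Stage 3 [30T→30T]: ω = 1484.5679×30/30 = 1484.5679 rpm, dir flips to −; running = −1484.5679
Stage 4 [38T→95T]: ω = 1484.5679×38/95 = 593.8272 rpm, dir flips to +; running = +593.8272
Stage 5 [16T→21T]: ω = 593.8272×16/21 = 452.4397 rpm, dir flips to −; running = −452.4397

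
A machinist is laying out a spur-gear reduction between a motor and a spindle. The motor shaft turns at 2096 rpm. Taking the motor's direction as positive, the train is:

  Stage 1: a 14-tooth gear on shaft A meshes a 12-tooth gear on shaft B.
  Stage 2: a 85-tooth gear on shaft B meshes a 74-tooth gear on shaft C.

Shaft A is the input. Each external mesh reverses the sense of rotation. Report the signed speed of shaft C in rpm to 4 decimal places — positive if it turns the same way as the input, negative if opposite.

Stage 1 [14T→12T]: ω = 2096.0000×14/12 = 2445.3333 rpm, dir flips to −; running = −2445.3333
Stage 2 [85T→74T]: ω = 2445.3333×85/74 = 2808.8288 rpm, dir flips to +; running = +2808.8288

+2808.8288 rpm (same as input, |ω| = 2808.8288 rpm)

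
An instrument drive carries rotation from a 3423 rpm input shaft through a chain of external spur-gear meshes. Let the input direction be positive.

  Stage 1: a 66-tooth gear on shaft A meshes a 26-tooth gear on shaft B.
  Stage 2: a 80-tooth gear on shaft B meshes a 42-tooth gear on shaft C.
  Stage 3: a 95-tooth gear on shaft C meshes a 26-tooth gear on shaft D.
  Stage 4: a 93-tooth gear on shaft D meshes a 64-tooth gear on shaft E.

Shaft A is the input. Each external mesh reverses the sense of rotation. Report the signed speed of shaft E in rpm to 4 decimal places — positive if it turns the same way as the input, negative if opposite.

+87876.2297 rpm (same as input, |ω| = 87876.2297 rpm)

Stage 1 [66T→26T]: ω = 3423.0000×66/26 = 8689.1538 rpm, dir flips to −; running = −8689.1538
Stage 2 [80T→42T]: ω = 8689.1538×80/42 = 16550.7692 rpm, dir flips to +; running = +16550.7692
Stage 3 [95T→26T]: ω = 16550.7692×95/26 = 60473.9645 rpm, dir flips to −; running = −60473.9645
Stage 4 [93T→64T]: ω = 60473.9645×93/64 = 87876.2297 rpm, dir flips to +; running = +87876.2297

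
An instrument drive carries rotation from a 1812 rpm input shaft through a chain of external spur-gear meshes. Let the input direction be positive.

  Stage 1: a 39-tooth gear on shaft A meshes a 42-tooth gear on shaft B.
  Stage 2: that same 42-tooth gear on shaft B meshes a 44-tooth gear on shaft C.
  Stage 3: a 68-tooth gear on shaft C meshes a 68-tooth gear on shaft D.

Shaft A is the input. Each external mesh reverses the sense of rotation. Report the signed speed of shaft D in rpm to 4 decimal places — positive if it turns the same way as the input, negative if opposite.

Stage 1 [39T→42T]: ω = 1812.0000×39/42 = 1682.5714 rpm, dir flips to −; running = −1682.5714
Stage 2 [42T→44T]: ω = 1682.5714×42/44 = 1606.0909 rpm, dir flips to +; running = +1606.0909
Stage 3 [68T→68T]: ω = 1606.0909×68/68 = 1606.0909 rpm, dir flips to −; running = −1606.0909

-1606.0909 rpm (opposite to input, |ω| = 1606.0909 rpm)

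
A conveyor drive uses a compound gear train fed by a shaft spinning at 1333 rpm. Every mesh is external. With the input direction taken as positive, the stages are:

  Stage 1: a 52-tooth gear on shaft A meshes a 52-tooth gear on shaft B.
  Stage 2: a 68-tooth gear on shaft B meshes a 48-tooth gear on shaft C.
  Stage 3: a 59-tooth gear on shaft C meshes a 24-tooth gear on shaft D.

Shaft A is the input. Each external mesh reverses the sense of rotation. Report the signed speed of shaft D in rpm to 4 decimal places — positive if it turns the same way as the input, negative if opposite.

-4642.3576 rpm (opposite to input, |ω| = 4642.3576 rpm)

Stage 1 [52T→52T]: ω = 1333.0000×52/52 = 1333.0000 rpm, dir flips to −; running = −1333.0000
Stage 2 [68T→48T]: ω = 1333.0000×68/48 = 1888.4167 rpm, dir flips to +; running = +1888.4167
Stage 3 [59T→24T]: ω = 1888.4167×59/24 = 4642.3576 rpm, dir flips to −; running = −4642.3576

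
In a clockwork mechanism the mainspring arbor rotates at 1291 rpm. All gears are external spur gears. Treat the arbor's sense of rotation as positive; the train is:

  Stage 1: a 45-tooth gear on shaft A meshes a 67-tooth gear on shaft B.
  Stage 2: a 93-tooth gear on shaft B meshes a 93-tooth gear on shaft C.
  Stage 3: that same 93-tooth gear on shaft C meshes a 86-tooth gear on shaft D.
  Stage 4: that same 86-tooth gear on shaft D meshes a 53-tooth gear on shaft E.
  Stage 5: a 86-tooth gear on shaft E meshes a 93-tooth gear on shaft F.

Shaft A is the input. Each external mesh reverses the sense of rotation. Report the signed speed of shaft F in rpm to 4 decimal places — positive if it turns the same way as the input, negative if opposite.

-1406.9755 rpm (opposite to input, |ω| = 1406.9755 rpm)

Stage 1 [45T→67T]: ω = 1291.0000×45/67 = 867.0896 rpm, dir flips to −; running = −867.0896
Stage 2 [93T→93T]: ω = 867.0896×93/93 = 867.0896 rpm, dir flips to +; running = +867.0896
Stage 3 [93T→86T]: ω = 867.0896×93/86 = 937.6666 rpm, dir flips to −; running = −937.6666
Stage 4 [86T→53T]: ω = 937.6666×86/53 = 1521.4968 rpm, dir flips to +; running = +1521.4968
Stage 5 [86T→93T]: ω = 1521.4968×86/93 = 1406.9755 rpm, dir flips to −; running = −1406.9755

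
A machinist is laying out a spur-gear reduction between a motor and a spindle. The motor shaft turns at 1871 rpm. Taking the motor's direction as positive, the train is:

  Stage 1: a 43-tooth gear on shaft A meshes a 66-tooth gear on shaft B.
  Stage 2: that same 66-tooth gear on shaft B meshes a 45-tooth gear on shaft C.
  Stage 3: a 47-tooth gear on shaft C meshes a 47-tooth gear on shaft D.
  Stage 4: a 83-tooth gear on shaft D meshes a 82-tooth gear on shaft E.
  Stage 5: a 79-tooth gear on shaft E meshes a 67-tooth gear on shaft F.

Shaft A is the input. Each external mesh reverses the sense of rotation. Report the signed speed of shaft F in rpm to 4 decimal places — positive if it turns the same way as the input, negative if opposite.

-2133.7634 rpm (opposite to input, |ω| = 2133.7634 rpm)

Stage 1 [43T→66T]: ω = 1871.0000×43/66 = 1218.9848 rpm, dir flips to −; running = −1218.9848
Stage 2 [66T→45T]: ω = 1218.9848×66/45 = 1787.8444 rpm, dir flips to +; running = +1787.8444
Stage 3 [47T→47T]: ω = 1787.8444×47/47 = 1787.8444 rpm, dir flips to −; running = −1787.8444
Stage 4 [83T→82T]: ω = 1787.8444×83/82 = 1809.6474 rpm, dir flips to +; running = +1809.6474
Stage 5 [79T→67T]: ω = 1809.6474×79/67 = 2133.7634 rpm, dir flips to −; running = −2133.7634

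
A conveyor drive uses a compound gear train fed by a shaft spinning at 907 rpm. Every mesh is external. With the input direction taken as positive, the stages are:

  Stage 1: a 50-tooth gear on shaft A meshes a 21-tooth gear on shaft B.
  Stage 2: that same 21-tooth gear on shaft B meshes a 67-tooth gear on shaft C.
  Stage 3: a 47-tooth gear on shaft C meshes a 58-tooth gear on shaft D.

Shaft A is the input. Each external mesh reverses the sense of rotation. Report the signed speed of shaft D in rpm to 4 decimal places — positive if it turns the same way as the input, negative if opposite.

-548.4946 rpm (opposite to input, |ω| = 548.4946 rpm)

Stage 1 [50T→21T]: ω = 907.0000×50/21 = 2159.5238 rpm, dir flips to −; running = −2159.5238
Stage 2 [21T→67T]: ω = 2159.5238×21/67 = 676.8657 rpm, dir flips to +; running = +676.8657
Stage 3 [47T→58T]: ω = 676.8657×47/58 = 548.4946 rpm, dir flips to −; running = −548.4946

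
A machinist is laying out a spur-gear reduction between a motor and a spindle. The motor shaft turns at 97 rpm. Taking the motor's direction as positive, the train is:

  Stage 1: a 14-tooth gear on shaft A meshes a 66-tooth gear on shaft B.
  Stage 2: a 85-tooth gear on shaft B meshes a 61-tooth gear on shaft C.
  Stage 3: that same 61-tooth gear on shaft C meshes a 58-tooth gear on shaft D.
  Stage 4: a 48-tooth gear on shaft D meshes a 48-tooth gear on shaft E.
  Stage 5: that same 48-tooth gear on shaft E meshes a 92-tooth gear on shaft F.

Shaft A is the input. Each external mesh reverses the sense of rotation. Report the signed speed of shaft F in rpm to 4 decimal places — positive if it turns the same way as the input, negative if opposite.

Stage 1 [14T→66T]: ω = 97.0000×14/66 = 20.5758 rpm, dir flips to −; running = −20.5758
Stage 2 [85T→61T]: ω = 20.5758×85/61 = 28.6711 rpm, dir flips to +; running = +28.6711
Stage 3 [61T→58T]: ω = 28.6711×61/58 = 30.1541 rpm, dir flips to −; running = −30.1541
Stage 4 [48T→48T]: ω = 30.1541×48/48 = 30.1541 rpm, dir flips to +; running = +30.1541
Stage 5 [48T→92T]: ω = 30.1541×48/92 = 15.7326 rpm, dir flips to −; running = −15.7326

-15.7326 rpm (opposite to input, |ω| = 15.7326 rpm)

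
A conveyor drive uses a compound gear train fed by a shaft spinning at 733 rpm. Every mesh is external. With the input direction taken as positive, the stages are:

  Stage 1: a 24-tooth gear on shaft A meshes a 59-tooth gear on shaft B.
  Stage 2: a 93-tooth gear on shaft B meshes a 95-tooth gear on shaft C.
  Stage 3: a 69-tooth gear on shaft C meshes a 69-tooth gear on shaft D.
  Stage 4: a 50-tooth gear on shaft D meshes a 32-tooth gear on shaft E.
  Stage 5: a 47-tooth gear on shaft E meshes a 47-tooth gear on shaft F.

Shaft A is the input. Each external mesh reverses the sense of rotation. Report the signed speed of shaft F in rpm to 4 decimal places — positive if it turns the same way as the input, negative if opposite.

Stage 1 [24T→59T]: ω = 733.0000×24/59 = 298.1695 rpm, dir flips to −; running = −298.1695
Stage 2 [93T→95T]: ω = 298.1695×93/95 = 291.8922 rpm, dir flips to +; running = +291.8922
Stage 3 [69T→69T]: ω = 291.8922×69/69 = 291.8922 rpm, dir flips to −; running = −291.8922
Stage 4 [50T→32T]: ω = 291.8922×50/32 = 456.0816 rpm, dir flips to +; running = +456.0816
Stage 5 [47T→47T]: ω = 456.0816×47/47 = 456.0816 rpm, dir flips to −; running = −456.0816

-456.0816 rpm (opposite to input, |ω| = 456.0816 rpm)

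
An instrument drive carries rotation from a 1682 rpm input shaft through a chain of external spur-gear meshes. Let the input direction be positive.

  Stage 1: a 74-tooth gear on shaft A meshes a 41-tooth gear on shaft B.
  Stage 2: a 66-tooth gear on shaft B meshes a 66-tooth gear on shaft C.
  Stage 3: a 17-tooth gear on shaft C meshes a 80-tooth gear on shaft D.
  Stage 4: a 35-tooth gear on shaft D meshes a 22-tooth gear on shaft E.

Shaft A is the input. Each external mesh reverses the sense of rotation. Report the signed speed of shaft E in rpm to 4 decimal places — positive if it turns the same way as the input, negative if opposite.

+1026.3090 rpm (same as input, |ω| = 1026.3090 rpm)

Stage 1 [74T→41T]: ω = 1682.0000×74/41 = 3035.8049 rpm, dir flips to −; running = −3035.8049
Stage 2 [66T→66T]: ω = 3035.8049×66/66 = 3035.8049 rpm, dir flips to +; running = +3035.8049
Stage 3 [17T→80T]: ω = 3035.8049×17/80 = 645.1085 rpm, dir flips to −; running = −645.1085
Stage 4 [35T→22T]: ω = 645.1085×35/22 = 1026.3090 rpm, dir flips to +; running = +1026.3090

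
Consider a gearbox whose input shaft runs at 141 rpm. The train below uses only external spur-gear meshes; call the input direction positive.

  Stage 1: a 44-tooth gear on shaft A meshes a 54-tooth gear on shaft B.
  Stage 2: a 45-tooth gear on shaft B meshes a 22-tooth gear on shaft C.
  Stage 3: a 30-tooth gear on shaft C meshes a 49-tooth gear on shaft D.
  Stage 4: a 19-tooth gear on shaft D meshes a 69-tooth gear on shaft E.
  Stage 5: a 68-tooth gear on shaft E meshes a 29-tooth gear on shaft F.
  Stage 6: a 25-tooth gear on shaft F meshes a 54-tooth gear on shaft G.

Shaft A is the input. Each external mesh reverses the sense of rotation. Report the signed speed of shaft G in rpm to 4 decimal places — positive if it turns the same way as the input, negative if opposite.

Stage 1 [44T→54T]: ω = 141.0000×44/54 = 114.8889 rpm, dir flips to −; running = −114.8889
Stage 2 [45T→22T]: ω = 114.8889×45/22 = 235.0000 rpm, dir flips to +; running = +235.0000
Stage 3 [30T→49T]: ω = 235.0000×30/49 = 143.8776 rpm, dir flips to −; running = −143.8776
Stage 4 [19T→69T]: ω = 143.8776×19/69 = 39.6185 rpm, dir flips to +; running = +39.6185
Stage 5 [68T→29T]: ω = 39.6185×68/29 = 92.8984 rpm, dir flips to −; running = −92.8984
Stage 6 [25T→54T]: ω = 92.8984×25/54 = 43.0085 rpm, dir flips to +; running = +43.0085

+43.0085 rpm (same as input, |ω| = 43.0085 rpm)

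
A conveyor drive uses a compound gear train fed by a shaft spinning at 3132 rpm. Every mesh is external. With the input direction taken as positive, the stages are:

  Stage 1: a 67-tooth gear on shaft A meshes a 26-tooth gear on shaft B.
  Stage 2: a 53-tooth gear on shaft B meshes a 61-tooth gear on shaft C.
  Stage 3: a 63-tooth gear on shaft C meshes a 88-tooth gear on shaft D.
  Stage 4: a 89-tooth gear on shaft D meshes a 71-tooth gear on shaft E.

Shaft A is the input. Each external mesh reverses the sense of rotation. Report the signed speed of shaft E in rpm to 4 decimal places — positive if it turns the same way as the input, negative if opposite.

Stage 1 [67T→26T]: ω = 3132.0000×67/26 = 8070.9231 rpm, dir flips to −; running = −8070.9231
Stage 2 [53T→61T]: ω = 8070.9231×53/61 = 7012.4414 rpm, dir flips to +; running = +7012.4414
Stage 3 [63T→88T]: ω = 7012.4414×63/88 = 5020.2705 rpm, dir flips to −; running = −5020.2705
Stage 4 [89T→71T]: ω = 5020.2705×89/71 = 6293.0152 rpm, dir flips to +; running = +6293.0152

+6293.0152 rpm (same as input, |ω| = 6293.0152 rpm)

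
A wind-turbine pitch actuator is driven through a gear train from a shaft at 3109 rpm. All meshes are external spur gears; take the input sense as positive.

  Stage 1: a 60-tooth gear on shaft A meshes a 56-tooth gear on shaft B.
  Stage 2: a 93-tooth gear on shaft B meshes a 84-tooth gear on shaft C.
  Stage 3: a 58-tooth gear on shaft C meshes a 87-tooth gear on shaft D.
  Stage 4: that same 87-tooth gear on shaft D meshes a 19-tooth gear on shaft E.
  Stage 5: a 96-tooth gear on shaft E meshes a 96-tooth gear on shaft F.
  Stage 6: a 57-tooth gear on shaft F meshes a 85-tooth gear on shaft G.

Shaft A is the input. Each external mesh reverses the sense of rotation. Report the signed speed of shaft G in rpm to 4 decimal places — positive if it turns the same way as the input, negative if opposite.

+7549.4955 rpm (same as input, |ω| = 7549.4955 rpm)

Stage 1 [60T→56T]: ω = 3109.0000×60/56 = 3331.0714 rpm, dir flips to −; running = −3331.0714
Stage 2 [93T→84T]: ω = 3331.0714×93/84 = 3687.9719 rpm, dir flips to +; running = +3687.9719
Stage 3 [58T→87T]: ω = 3687.9719×58/87 = 2458.6480 rpm, dir flips to −; running = −2458.6480
Stage 4 [87T→19T]: ω = 2458.6480×87/19 = 11258.0196 rpm, dir flips to +; running = +11258.0196
Stage 5 [96T→96T]: ω = 11258.0196×96/96 = 11258.0196 rpm, dir flips to −; running = −11258.0196
Stage 6 [57T→85T]: ω = 11258.0196×57/85 = 7549.4955 rpm, dir flips to +; running = +7549.4955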